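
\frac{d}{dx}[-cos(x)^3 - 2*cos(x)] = (5 - 3*sin(x)^2)*sin(x)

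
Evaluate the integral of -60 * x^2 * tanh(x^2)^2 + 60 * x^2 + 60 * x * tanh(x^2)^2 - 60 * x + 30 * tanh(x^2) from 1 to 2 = 30*tanh(4)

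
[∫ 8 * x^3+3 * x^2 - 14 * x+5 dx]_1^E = (-2 + (1 + E)^2)*(-3*E + 1 + 2*exp(2))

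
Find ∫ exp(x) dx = exp(x) + C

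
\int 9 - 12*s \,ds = -6*s^2 + 9*s + C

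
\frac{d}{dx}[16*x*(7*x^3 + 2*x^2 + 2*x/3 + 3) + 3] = 448*x^3 + 96*x^2 + 64*x/3 + 48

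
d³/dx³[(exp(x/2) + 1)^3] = 27*exp(3*x/2)/8 + 3*exp(x/2)/8 + 3*exp(x)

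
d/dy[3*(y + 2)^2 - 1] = 6*y + 12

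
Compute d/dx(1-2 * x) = -2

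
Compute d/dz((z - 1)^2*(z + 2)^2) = 4*z^3 + 6*z^2 - 6*z - 4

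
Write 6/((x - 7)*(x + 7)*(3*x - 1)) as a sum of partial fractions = -27/(220*(3*x - 1)) + 3/(154*(x + 7)) + 3/(140*(x - 7))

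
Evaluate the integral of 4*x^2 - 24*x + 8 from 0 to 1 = -8/3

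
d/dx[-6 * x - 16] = -6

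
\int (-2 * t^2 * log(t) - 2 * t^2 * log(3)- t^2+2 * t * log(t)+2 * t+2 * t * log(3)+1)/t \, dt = (-t^2 + 2*t + 1)*log(3*t) + C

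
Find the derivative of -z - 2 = -1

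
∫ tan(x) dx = log(sec(x)) + C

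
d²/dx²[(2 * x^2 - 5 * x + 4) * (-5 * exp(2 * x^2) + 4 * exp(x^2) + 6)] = -160*x^4*exp(2*x^2) + 32*x^4*exp(x^2) + 400*x^3*exp(2*x^2) - 80*x^3*exp(x^2) - 520*x^2*exp(2*x^2) + 144*x^2*exp(x^2) + 300*x*exp(2*x^2) - 120*x*exp(x^2) - 100*exp(2*x^2) + 48*exp(x^2) + 24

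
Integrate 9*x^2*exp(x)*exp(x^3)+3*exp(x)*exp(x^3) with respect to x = 3*exp(x*(x^2 + 1)) + C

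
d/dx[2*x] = 2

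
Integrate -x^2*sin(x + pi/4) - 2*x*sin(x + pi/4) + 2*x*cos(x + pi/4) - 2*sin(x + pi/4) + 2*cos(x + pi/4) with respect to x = (x^2 + 2*x + 2)*cos(x + pi/4) + C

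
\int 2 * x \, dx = x^2 + C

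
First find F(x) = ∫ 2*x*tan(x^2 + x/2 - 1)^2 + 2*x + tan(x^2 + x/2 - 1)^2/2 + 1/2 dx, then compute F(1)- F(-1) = 2*tan(1/2)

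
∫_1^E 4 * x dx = -2 + 2*exp(2)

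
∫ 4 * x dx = 2*x^2 + C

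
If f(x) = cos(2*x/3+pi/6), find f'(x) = -2*sin((4*x + pi)/6)/3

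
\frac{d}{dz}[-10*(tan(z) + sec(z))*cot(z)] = 10*cos(z)/sin(z)^2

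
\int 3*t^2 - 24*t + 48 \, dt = t^3 - 12*t^2 + 48*t + C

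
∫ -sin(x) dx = cos(x) + C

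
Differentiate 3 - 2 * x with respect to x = -2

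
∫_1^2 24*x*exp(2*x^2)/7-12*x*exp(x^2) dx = -6*exp(4) - 6*exp(2)/7 + 6*E + 6*exp(8)/7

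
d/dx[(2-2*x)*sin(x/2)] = -x*cos(x/2) - 2*sin(x/2) + cos(x/2)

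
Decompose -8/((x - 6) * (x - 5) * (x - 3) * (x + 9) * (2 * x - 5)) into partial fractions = 128/(805*(2*x - 5)) - 1/(7245*(x + 9)) - 1/(9*(x - 3)) + 2/(35*(x - 5)) - 8/(315*(x - 6))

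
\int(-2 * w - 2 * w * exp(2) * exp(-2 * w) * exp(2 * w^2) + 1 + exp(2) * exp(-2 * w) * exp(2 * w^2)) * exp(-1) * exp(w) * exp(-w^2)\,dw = -2*sinh(w^2 - w + 1) + C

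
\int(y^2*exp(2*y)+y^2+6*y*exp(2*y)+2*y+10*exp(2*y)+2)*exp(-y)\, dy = 2*((y + 2)^2 + 2)*sinh(y) + C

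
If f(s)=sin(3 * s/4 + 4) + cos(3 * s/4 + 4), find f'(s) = 3*sqrt(2)*cos(3*s/4 + pi/4 + 4)/4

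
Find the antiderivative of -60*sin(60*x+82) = cos(60*x + 82) + C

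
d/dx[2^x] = 2^x*log(2)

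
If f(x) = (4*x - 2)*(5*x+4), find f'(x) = 40*x + 6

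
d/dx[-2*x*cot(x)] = 2*x/sin(x)^2 - 2/tan(x)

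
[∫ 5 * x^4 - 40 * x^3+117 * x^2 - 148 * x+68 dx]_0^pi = (-2 + pi)^3*(-1 + (-2 + pi)^2) + 24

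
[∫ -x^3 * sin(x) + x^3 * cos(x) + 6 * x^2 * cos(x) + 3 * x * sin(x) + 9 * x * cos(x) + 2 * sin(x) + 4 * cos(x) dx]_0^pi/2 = -1 + (1 + pi/2)^3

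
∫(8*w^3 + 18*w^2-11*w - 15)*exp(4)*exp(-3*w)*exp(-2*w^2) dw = (-2*w^2 - 3*w + 4)*exp(-2*w^2 - 3*w + 4) + C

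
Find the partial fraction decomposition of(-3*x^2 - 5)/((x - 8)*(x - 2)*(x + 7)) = -152/(135*(x + 7)) + 17/(54*(x - 2)) - 197/(90*(x - 8))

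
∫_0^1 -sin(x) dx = -1 + cos(1)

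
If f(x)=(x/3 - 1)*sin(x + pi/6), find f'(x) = x*cos(x + pi/6)/3 + sin(x + pi/6)/3 - cos(x + pi/6)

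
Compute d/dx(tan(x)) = cos(x)^(-2)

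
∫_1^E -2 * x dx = 1 - exp(2)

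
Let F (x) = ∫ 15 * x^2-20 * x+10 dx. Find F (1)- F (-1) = 30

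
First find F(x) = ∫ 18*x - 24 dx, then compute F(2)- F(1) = 3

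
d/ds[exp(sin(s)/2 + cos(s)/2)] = sqrt(2)*exp(sin(s)/2)*exp(cos(s)/2)*cos(s + pi/4)/2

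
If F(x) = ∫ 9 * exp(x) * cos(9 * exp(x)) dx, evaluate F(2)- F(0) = sin(9*exp(2)) - sin(9)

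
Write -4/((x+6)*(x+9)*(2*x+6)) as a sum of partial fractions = -1/(9*(x + 9)) + 2/(9*(x + 6)) - 1/(9*(x + 3))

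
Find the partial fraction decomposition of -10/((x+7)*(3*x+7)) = -15/(7*(3*x + 7)) + 5/(7*(x + 7))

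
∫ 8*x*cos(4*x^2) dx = sin(4*x^2) + C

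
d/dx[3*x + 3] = 3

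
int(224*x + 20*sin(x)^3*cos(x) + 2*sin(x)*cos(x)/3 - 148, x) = 112*x^2 - 148*x + 5*sin(x)^4 + sin(x)^2/3 + C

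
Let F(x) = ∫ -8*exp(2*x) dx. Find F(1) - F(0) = 4 - 4*exp(2)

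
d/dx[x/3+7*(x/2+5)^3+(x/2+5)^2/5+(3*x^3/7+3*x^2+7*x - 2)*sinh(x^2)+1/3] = 6*x^4*cosh(x^2)/7 + 6*x^3*cosh(x^2) + 9*x^2*sinh(x^2)/7 + 14*x^2*cosh(x^2) + 21*x^2/8 + 6*x*sinh(x^2) - 4*x*cosh(x^2) + 263*x/5 + 7*sinh(x^2) + 1583/6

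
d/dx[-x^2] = -2*x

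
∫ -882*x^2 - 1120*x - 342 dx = -294*x^3 - 560*x^2 - 342*x + C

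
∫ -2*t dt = -t^2 + C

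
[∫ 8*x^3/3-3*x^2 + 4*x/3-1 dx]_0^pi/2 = (-1 + pi/3)*(pi/2 + pi^3/8)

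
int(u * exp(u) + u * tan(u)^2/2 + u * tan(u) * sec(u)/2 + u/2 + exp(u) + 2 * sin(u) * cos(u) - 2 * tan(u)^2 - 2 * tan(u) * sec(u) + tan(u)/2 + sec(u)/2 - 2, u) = u*exp(u) + (u/2 - 2)*(tan(u) + sec(u)) + sin(u)^2 + C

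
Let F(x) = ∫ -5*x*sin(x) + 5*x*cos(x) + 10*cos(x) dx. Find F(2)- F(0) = 15*cos(2) - 5 + 15*sin(2)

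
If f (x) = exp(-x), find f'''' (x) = exp(-x)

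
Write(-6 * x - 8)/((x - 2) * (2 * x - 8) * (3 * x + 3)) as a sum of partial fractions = -1/(45*(x + 1)) + 5/(9*(x - 2)) - 8/(15*(x - 4))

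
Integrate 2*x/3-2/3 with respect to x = x^2/3 - 2*x/3 + C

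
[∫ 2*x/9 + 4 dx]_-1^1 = 8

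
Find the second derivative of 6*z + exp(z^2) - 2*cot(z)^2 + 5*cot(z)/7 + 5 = 4*z^2*exp(z^2) + 2*exp(z^2) - 12*cot(z)^4 + 10*cot(z)^3/7 - 16*cot(z)^2 + 10*cot(z)/7 - 4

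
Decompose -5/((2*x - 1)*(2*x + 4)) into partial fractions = -1/(2*x - 1) + 1/(2*(x + 2))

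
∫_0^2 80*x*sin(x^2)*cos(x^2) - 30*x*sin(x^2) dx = 15*cos(4) - 5 - 10*cos(8)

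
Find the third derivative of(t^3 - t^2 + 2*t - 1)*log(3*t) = (6*t^3*log(t) + 6*t^3*log(3) + 11*t^3 - 2*t^2 - 2*t - 2)/t^3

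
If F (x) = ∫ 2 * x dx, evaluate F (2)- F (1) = 3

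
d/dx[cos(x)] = -sin(x)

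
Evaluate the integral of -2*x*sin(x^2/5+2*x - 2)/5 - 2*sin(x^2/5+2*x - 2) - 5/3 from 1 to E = -5*E/3 - cos(1/5) + cos(-2 + exp(2)/5 + 2*E) + 5/3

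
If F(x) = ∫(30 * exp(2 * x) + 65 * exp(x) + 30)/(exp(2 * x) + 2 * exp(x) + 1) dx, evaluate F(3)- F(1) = -5*E/(1 + E) + 5*exp(3)/(1 + exp(3)) + 60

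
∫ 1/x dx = log(x/2) + C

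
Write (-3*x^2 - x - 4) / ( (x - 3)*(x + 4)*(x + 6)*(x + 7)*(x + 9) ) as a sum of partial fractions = -119/(180*(x + 9)) + 12/(5*(x + 7)) - 53/(27*(x + 6)) + 8/(35*(x + 4)) - 17/(3780*(x - 3))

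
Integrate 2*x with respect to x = x^2 + C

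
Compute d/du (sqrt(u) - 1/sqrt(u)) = (u + 1)/(2*u^(3/2))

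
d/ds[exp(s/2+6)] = exp(s/2 + 6)/2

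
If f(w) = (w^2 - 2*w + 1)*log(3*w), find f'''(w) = (2*w^2 + 2*w + 2)/w^3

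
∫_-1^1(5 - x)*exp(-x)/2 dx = -3*exp(-1)/2 + 5*E/2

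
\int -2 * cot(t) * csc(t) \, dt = 2*csc(t) + C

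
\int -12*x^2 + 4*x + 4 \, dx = -4*x^3 + 2*x^2 + 4*x + C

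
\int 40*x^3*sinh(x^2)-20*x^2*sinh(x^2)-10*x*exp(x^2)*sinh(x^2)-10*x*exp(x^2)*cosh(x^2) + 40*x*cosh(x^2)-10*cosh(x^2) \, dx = -(-20*x^2 + 10*x + 5*exp(x^2))*cosh(x^2) + C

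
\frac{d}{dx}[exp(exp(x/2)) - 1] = exp(x/2 + exp(x/2))/2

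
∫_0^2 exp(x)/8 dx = -1/8 + exp(2)/8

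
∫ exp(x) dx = exp(x) + C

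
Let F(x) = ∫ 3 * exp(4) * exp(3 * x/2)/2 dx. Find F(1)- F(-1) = -exp(5/2) + exp(11/2)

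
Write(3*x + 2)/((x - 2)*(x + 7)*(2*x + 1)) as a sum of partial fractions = -2/(65*(2*x + 1)) - 19/(117*(x + 7)) + 8/(45*(x - 2))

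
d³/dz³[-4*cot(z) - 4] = 24*cot(z)^4 + 32*cot(z)^2 + 8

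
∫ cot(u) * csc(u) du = -csc(u) + C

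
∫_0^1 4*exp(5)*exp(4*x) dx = -exp(5) + exp(9)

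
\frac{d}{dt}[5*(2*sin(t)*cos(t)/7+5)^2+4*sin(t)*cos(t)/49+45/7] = 10*sin(4*t)/49 + 704*cos(2*t)/49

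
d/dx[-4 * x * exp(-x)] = (4*x - 4)*exp(-x)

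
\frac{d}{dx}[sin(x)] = cos(x)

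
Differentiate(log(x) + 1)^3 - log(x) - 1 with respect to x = (3*log(x)^2 + 6*log(x) + 2)/x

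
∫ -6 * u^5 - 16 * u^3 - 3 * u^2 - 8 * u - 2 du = -u^6 - 4*u^4 - u^3 - 4*u^2 - 2*u + C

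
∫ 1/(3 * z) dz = log(2*z)/3 + C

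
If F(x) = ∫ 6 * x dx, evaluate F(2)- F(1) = 9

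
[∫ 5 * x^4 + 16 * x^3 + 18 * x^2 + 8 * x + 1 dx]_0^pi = (1 + pi)^3*(pi + pi^2)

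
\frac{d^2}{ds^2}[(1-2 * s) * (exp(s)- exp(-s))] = (-2*s*exp(2*s) + 2*s - 3*exp(2*s) - 5)*exp(-s)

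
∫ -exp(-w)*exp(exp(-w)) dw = exp(exp(-w)) + C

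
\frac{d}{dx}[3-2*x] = -2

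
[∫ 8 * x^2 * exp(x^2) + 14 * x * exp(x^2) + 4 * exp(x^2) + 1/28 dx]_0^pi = -7 + pi/28 + (7 + 4*pi)*exp(pi^2)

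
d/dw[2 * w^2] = 4*w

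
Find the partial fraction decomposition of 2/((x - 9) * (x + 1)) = -1/(5*(x + 1)) + 1/(5*(x - 9))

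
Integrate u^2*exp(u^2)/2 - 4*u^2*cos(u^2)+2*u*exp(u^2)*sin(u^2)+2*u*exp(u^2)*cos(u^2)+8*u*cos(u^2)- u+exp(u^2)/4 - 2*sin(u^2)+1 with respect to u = (u + 4*sin(u^2))*(-u/2 + exp(u^2)/4 + 1) + C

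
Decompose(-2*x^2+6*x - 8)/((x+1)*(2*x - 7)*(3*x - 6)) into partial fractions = -46/(81*(2*x - 7)) - 16/(81*(x + 1)) + 4/(27*(x - 2))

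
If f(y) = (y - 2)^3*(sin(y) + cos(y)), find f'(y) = (y - 2)^2*(sqrt(2)*y*cos(y + pi/4) + 5*sin(y) + cos(y))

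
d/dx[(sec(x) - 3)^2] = 2*(-3 + 1/cos(x))*sin(x)/cos(x)^2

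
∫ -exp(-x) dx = exp(-x) + C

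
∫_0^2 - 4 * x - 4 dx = -16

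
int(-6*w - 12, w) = -3*w^2 - 12*w + C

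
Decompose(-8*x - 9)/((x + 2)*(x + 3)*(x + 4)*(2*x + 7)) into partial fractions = 152/(3*(2*x + 7)) - 23/(2*(x + 4)) - 15/(x + 3) + 7/(6*(x + 2))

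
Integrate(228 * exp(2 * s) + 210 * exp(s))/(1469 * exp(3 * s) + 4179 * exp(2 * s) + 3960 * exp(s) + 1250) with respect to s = log((7 + 3*exp(s)/(5*(exp(s) + 1)))^2 + 1) + C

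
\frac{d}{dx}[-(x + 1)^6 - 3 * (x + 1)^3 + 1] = -6*x^5 - 30*x^4 - 60*x^3 - 69*x^2 - 48*x - 15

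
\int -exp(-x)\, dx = exp(-x) + C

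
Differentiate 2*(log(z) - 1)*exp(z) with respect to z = (2*z*exp(z)*log(z) - 2*z*exp(z) + 2*exp(z))/z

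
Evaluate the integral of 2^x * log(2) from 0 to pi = -1 + 2^pi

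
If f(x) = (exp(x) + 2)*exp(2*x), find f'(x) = 3*exp(3*x) + 4*exp(2*x)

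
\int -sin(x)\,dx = cos(x) + C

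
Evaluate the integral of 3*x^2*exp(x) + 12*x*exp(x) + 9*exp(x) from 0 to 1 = -3 + 12*E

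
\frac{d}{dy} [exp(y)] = exp(y)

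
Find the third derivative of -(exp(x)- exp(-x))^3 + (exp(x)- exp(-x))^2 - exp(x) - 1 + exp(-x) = (-27*exp(6*x) + 8*exp(5*x) + 2*exp(4*x) + 2*exp(2*x) - 8*exp(x) - 27)*exp(-3*x)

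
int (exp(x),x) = exp(x) + C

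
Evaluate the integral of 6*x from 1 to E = -3 + 3*exp(2)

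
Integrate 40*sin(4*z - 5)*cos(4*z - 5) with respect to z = 5*sin(4*z - 5)^2 + C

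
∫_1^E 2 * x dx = -1 + exp(2)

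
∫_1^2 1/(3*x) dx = log(2)/3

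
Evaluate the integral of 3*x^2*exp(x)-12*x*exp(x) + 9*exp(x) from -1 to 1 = -48*exp(-1) + 12*E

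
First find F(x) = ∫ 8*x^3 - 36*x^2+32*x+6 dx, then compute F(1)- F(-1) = -12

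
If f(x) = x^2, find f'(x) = 2*x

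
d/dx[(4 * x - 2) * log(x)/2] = (2*x*log(x) + 2*x - 1)/x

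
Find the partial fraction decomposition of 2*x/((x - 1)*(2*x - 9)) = 18/(7*(2*x - 9)) - 2/(7*(x - 1))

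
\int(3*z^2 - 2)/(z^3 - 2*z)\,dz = log(z*(z^2 - 2)) + C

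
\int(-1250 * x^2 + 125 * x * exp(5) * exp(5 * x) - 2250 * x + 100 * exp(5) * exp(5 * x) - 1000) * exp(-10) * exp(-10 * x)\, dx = 25*(x + 1)*(5*(x + 1)*exp(5*x + 5) - exp(10*x + 10))*exp(-15*x - 15) + C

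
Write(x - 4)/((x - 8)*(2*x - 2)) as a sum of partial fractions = 3/(14*(x - 1)) + 2/(7*(x - 8))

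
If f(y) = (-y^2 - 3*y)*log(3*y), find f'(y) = -2*y*log(y) - 2*y*log(3) - y - 3*log(y) - 3*log(3) - 3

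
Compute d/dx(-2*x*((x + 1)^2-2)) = -6*x^2 - 8*x + 2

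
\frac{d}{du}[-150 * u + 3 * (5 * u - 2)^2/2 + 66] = 75*u - 180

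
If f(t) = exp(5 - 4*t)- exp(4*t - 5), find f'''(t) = (-64*exp(8*t - 10) - 64)*exp(5 - 4*t)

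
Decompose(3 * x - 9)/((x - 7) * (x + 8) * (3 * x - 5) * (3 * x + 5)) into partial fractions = -63/(2470*(3*x + 5)) + 9/(1160*(3*x - 5)) + 11/(2755*(x + 8)) + 1/(520*(x - 7))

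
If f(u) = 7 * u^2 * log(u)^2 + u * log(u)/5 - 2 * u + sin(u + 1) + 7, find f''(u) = (70*u*log(u)^2 + 210*u*log(u) - 5*u*sin(u + 1) + 70*u + 1)/(5*u)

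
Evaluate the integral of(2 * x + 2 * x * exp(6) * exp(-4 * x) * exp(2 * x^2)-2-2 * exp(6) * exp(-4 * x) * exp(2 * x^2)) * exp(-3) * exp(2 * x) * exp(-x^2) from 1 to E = -exp(2) - exp(-(-1 + E)^2 - 2) + exp(-2) + exp(2 + (-1 + E)^2)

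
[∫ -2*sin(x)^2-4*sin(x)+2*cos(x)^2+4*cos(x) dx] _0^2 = -9 + (cos(2) + sin(2) + 2)^2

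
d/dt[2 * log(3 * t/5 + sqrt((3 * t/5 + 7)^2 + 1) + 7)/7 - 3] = (18*t + 6*sqrt(9*t^2 + 210*t + 1250) + 210)/(63*t^2 + 21*t*sqrt(9*t^2 + 210*t + 1250) + 1470*t + 245*sqrt(9*t^2 + 210*t + 1250) + 8750)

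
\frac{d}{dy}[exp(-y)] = -exp(-y)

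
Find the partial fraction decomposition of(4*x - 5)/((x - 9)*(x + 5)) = 25/(14*(x + 5)) + 31/(14*(x - 9))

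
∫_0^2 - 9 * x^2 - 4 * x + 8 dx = -16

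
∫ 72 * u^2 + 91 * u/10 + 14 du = 24*u^3 + 91*u^2/20 + 14*u + C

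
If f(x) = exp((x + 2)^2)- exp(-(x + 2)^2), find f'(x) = (2*x*exp(2*x^2 + 8*x + 8) + 2*x + 4*exp(2*x^2 + 8*x + 8) + 4)*exp(-x^2 - 4*x - 4)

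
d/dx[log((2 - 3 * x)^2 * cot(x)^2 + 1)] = 2*(-9*x^2/sin(x) + 9*x*cos(x) + 12*x/sin(x) - 6*cos(x) - 4/sin(x))*cos(x)/(9*x^2*cos(x)^2 - 12*x*cos(x)^2 + sin(x)^2 + 4*cos(x)^2)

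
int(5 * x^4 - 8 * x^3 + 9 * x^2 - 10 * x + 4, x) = x^5 - 2*x^4 + 3*x^3 - 5*x^2 + 4*x + C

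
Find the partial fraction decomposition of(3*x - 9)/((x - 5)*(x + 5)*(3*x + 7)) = 9/(11*(3*x + 7)) - 3/(10*(x + 5)) + 3/(110*(x - 5))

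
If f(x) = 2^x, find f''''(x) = 2^x*log(2)^4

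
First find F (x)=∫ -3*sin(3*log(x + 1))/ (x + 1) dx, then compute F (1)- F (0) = -1 + cos(3*log(2))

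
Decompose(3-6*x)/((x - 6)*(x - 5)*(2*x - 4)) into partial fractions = -3/(8*(x - 2)) + 9/(2*(x - 5)) - 33/(8*(x - 6))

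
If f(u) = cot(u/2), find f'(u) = -1/(2*sin(u/2)^2)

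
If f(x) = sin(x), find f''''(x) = sin(x)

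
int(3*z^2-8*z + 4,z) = z^3 - 4*z^2 + 4*z + C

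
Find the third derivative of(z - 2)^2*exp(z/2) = z^2*exp(z/2)/8 + z*exp(z/2) + exp(z/2)/2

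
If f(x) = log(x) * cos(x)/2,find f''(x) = -(x^2*log(x)*cos(x) + 2*x*sin(x) + cos(x))/(2*x^2)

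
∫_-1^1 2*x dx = 0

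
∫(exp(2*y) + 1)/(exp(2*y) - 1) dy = log(2*sinh(y)) + C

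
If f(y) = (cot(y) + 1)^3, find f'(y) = -3*(1 + tan(y)^(-2))*(tan(y) + 1)^2/tan(y)^2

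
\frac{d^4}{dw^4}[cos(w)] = cos(w)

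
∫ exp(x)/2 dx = exp(x)/2 + C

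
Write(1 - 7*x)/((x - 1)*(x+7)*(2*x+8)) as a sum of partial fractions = 25/(24*(x + 7)) - 29/(30*(x + 4)) - 3/(40*(x - 1))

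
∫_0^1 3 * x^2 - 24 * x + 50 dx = 39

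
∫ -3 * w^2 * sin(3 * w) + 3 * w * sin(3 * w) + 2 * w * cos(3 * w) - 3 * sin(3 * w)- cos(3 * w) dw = (w^2 - w + 1)*cos(3*w) + C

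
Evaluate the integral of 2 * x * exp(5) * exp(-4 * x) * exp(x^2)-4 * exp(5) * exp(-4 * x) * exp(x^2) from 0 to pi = -exp(5) + exp(1 + (-2 + pi)^2)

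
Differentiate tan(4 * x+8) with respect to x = 4*tan(4*x + 8)^2 + 4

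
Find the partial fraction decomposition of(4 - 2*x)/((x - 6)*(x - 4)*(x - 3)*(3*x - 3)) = -1/(45*(x - 1)) - 1/(9*(x - 3)) + 2/(9*(x - 4)) - 4/(45*(x - 6))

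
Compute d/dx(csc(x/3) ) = -cot(x/3)*csc(x/3)/3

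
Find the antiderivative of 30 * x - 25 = 15*x^2 - 25*x + C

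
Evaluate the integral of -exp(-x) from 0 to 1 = -1 + exp(-1)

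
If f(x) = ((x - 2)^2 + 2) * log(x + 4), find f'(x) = (2*x^2*log(x + 4) + x^2 + 4*x*log(x + 4) - 4*x - 16*log(x + 4) + 6)/(x + 4)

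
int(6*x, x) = 3*x^2 + C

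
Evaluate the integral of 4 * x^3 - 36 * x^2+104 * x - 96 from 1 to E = -9 + (-1 + (-3 + E)^2)^2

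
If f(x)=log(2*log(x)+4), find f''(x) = (-log(x) - 3)/(x^2*log(x)^2 + 4*x^2*log(x) + 4*x^2)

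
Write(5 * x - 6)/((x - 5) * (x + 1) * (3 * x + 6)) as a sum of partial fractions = -16/(21*(x + 2)) + 11/(18*(x + 1)) + 19/(126*(x - 5))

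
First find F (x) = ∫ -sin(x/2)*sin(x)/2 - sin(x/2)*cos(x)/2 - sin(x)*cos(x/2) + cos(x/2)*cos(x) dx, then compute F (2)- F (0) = -1 + (cos(2) + sin(2))*cos(1)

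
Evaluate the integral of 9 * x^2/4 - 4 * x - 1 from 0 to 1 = -9/4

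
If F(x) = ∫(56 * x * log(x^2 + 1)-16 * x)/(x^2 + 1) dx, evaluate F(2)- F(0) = -8*log(5) + 14*log(5)^2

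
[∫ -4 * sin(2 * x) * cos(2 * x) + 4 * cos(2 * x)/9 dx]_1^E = -2*sin(2)/9 + 2*sin(2*E)/9 + cos(4*E)/2 - cos(4)/2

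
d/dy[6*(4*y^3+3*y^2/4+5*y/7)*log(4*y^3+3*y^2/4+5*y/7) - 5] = 72*y^2*log(4*y^3 + 3*y^2/4 + 5*y/7) + 72*y^2 + 9*y*log(4*y^3 + 3*y^2/4 + 5*y/7) + 9*y + 30*log(4*y^3 + 3*y^2/4 + 5*y/7)/7 + 30/7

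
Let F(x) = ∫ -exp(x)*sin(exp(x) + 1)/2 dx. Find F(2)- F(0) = cos(1 + exp(2))/2 - cos(2)/2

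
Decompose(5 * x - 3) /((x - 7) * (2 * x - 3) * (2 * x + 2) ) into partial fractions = -9/(55*(2*x - 3)) - 1/(10*(x + 1)) + 2/(11*(x - 7))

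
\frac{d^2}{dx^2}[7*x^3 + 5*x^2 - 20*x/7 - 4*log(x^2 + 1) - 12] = (42*x^5 + 10*x^4 + 84*x^3 + 28*x^2 + 42*x + 2)/(x^4 + 2*x^2 + 1)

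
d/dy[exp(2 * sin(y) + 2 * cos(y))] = 2*sqrt(2)*exp(2*sin(y))*exp(2*cos(y))*cos(y + pi/4)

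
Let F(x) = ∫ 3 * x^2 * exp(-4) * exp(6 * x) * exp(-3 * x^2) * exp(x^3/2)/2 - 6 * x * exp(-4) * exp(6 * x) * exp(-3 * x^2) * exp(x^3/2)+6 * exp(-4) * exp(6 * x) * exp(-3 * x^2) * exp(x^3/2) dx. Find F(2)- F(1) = 1 - exp(-1/2)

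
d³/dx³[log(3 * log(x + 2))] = (2*log(x + 2)^2 + 3*log(x + 2) + 2)/(x^3*log(x + 2)^3 + 6*x^2*log(x + 2)^3 + 12*x*log(x + 2)^3 + 8*log(x + 2)^3)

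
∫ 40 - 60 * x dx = -30*x^2 + 40*x + C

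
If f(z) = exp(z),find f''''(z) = exp(z)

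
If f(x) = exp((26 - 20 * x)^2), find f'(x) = 800*x*exp(400*x^2 - 1040*x + 676) - 1040*exp(400*x^2 - 1040*x + 676)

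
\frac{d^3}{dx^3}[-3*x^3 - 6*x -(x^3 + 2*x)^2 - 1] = -120*x^3 - 96*x - 18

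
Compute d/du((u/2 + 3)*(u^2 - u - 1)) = 3*u^2/2 + 5*u - 7/2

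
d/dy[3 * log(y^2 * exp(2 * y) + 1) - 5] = (6*y^2*exp(2*y) + 6*y*exp(2*y))/(y^2*exp(2*y) + 1)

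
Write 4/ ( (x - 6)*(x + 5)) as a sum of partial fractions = -4/(11*(x + 5)) + 4/(11*(x - 6))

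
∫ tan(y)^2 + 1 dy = tan(y) + C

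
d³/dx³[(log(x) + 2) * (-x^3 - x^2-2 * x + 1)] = (-6*x^3*log(x) - 23*x^3 - 2*x^2 + 2*x + 2)/x^3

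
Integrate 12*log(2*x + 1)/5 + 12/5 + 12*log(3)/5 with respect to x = 6*(2*x + 1)*log(6*x + 3)/5 + C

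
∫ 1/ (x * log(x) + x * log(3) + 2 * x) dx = log(log(3*x) + 2) + C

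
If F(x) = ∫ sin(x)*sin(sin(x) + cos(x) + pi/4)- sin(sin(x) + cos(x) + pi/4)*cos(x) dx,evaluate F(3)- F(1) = -cos(cos(1) + pi/4 + sin(1)) + cos(cos(3) + sin(3) + pi/4)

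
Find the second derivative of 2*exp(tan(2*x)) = 8*(tan(2*x) + 1)^2*exp(tan(2*x))/cos(2*x)^2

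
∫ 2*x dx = x^2 + C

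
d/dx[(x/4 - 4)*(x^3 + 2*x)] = x^3 - 12*x^2 + x - 8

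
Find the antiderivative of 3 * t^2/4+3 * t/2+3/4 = t^3/4 + 3*t^2/4 + 3*t/4 + C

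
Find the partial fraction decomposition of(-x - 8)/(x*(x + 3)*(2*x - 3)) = -38/(27*(2*x - 3)) - 5/(27*(x + 3)) + 8/(9*x)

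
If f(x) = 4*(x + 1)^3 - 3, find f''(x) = 24*x + 24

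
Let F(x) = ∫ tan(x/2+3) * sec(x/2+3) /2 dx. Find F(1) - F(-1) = sec(7/2) - sec(5/2)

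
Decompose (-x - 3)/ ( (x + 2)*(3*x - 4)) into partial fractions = -13/(10*(3*x - 4)) + 1/(10*(x + 2))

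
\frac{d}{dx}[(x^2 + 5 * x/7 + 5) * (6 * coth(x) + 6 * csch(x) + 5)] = -(42*x^2*cosh(x) + 42*x^2 - 70*x*sinh(x)^2 - 84*x*sinh(x) - 42*x*sinh(2*x) + 30*x*cosh(x) + 30*x - 25*sinh(x)^2 - 30*sinh(x) - 15*sinh(2*x) + 210*cosh(x) + 210)/(7*sinh(x)^2)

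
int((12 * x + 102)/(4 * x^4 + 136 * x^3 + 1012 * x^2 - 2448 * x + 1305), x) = -acot(2*(x - 1)*(x + 18)/3) + C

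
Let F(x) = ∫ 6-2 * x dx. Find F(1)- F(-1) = 12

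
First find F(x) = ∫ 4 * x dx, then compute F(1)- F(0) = 2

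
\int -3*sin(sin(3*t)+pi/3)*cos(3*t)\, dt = cos(sin(3*t) + pi/3) + C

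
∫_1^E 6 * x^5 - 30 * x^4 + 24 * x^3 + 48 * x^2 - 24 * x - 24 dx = (-3 + (-1 + E)^2)^3 + 27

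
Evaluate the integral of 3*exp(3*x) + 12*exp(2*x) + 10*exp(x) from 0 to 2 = -25 - 2*exp(2) + (2 + exp(2))^3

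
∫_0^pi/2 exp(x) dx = -1 + exp(pi/2)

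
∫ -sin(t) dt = cos(t) + C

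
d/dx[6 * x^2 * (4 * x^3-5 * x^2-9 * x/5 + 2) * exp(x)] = 24*x^5*exp(x) + 90*x^4*exp(x) - 654*x^3*exp(x)/5 - 102*x^2*exp(x)/5 + 24*x*exp(x)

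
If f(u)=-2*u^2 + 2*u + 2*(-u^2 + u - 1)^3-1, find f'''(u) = -240*u^3 + 360*u^2 - 288*u + 84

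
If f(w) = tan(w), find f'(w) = cos(w)^(-2)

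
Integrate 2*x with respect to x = x^2 + C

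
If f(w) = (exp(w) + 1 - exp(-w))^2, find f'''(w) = (8*exp(4*w) + 2*exp(3*w) + 2*exp(w) - 8)*exp(-2*w)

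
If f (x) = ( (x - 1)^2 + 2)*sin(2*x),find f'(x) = 2*x^2*cos(2*x) + 2*x*sin(2*x) - 4*x*cos(2*x) - 2*sin(2*x) + 6*cos(2*x)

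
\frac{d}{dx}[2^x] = 2^x*log(2)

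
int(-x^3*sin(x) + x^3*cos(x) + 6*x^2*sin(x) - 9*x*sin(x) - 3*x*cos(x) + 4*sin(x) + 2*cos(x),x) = sqrt(2)*(x - 1)^3*sin(x + pi/4) + C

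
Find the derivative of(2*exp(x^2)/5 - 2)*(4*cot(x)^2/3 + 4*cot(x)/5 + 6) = 56*x*exp(x^2)/15 + 16*x*exp(x^2)/(25*tan(x)) + 16*x*exp(x^2)/(15*sin(x)^2) - 8*exp(x^2)/(25*sin(x)^2) - 16*exp(x^2)*cos(x)/(15*sin(x)^3) + 8/(5*sin(x)^2) + 16*cos(x)/(3*sin(x)^3)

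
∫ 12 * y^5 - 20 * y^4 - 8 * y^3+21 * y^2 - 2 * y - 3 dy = 2*y^6 - 4*y^5 - 2*y^4 + 7*y^3 - y^2 - 3*y + C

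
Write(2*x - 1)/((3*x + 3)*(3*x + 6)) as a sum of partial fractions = 5/(9*(x + 2)) - 1/(3*(x + 1))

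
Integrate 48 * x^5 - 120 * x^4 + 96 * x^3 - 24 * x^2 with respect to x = 8*x^6 - 24*x^5 + 24*x^4 - 8*x^3 + C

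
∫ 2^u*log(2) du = 2^u + C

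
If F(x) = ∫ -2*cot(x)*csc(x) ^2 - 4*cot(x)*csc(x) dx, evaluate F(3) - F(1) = -(csc(1) + 2)^2 + (2 + csc(3))^2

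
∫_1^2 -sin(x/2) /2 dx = -cos(1/2) + cos(1)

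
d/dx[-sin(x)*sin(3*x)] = sin(2*x) - 2*sin(4*x)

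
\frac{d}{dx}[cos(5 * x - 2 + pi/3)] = -5*sin(5*x - 2 + pi/3)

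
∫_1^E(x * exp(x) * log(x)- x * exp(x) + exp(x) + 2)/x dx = 2 + E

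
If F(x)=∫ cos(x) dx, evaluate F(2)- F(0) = sin(2)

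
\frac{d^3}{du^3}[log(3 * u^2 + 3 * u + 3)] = (4*u^3 + 6*u^2 - 6*u - 4)/(u^6 + 3*u^5 + 6*u^4 + 7*u^3 + 6*u^2 + 3*u + 1)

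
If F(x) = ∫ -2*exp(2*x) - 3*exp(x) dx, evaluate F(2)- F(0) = -(1 + exp(2))^2 - exp(2) + 5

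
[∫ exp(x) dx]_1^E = -E + exp(E)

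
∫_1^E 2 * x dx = -1 + exp(2)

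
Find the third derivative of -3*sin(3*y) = 81*cos(3*y)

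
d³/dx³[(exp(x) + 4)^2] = 8*exp(2*x) + 8*exp(x)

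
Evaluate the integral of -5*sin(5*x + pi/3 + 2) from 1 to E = cos(pi/3 + 2 + 5*E) - cos(pi/3 + 7)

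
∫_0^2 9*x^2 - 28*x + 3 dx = -26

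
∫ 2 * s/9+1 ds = s^2/9 + s + C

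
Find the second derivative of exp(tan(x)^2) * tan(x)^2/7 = 2*(2*(-1 + cos(x)^(-2))^2/7 - 6/7 + cos(x)^(-2))*exp(-1 + cos(x)^(-2))/cos(x)^4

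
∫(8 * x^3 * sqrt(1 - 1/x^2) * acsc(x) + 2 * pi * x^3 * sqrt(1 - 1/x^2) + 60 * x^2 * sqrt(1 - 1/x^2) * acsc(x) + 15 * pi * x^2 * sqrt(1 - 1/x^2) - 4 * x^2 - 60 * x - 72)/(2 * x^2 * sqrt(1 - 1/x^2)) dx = (4*acsc(x) + pi)*(x^2 + 15*x + 18)/2 + C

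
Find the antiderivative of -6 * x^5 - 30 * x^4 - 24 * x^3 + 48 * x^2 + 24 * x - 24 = -x^6 - 6*x^5 - 6*x^4 + 16*x^3 + 12*x^2 - 24*x + C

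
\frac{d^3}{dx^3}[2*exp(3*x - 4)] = 54*exp(3*x - 4)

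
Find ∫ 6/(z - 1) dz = 6*log(z - 1) + C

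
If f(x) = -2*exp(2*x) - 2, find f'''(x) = -16*exp(2*x)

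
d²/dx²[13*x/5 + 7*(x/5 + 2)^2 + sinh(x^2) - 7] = 4*x^2*sinh(x^2) + 2*cosh(x^2) + 14/25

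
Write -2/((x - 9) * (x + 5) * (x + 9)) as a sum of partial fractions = -1/(36*(x + 9)) + 1/(28*(x + 5)) - 1/(126*(x - 9))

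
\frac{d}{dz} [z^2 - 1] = 2*z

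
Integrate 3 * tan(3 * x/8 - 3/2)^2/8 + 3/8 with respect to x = tan(3*x/8 - 3/2) + C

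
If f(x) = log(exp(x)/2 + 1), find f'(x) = exp(x)/(exp(x) + 2)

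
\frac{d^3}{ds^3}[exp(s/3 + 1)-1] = exp(s/3 + 1)/27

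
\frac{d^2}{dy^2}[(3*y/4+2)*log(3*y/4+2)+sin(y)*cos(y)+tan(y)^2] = (-24*y*sin(2*y) + 72*y*tan(y)^4 + 96*y*tan(y)^2 + 24*y - 64*sin(2*y) + 192*tan(y)^4 + 256*tan(y)^2 + 73)/(12*y + 32)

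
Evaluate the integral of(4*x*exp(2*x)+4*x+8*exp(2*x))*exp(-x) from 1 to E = -8*E + 8*exp(-1) + (4 + 4*E)*(-exp(-E) + exp(E))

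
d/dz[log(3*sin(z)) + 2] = 1/tan(z)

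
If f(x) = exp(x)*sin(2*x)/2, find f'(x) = (sin(2*x)/2 + cos(2*x))*exp(x)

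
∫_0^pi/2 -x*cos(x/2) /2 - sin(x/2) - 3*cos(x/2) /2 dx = sqrt(2)*(-3 - pi/2)/2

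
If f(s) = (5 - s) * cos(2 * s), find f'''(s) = -8*s*sin(2*s) + 40*sin(2*s) + 12*cos(2*s)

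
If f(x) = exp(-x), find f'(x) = -exp(-x)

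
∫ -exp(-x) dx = exp(-x) + C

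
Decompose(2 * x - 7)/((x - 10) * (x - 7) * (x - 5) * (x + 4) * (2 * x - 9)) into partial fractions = -32/(935*(2*x - 9)) - 5/(7854*(x + 4)) + 1/(30*(x - 5)) - 7/(330*(x - 7)) + 13/(2310*(x - 10))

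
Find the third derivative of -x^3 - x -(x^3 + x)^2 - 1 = -120*x^3 - 48*x - 6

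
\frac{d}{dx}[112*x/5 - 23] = 112/5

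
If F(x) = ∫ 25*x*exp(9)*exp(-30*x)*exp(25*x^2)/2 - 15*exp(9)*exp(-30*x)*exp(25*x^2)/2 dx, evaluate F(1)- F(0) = -exp(9)/4 + exp(4)/4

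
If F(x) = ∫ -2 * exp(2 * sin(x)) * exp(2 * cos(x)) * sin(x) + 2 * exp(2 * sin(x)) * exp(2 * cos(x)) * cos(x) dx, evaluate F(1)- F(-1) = -exp(-2*sin(1) + 2*cos(1)) + exp(2*cos(1) + 2*sin(1))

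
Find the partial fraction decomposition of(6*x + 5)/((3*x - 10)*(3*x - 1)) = -7/(9*(3*x - 1)) + 25/(9*(3*x - 10))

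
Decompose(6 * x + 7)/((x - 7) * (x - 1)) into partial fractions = -13/(6*(x - 1)) + 49/(6*(x - 7))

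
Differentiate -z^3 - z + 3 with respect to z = -3*z^2 - 1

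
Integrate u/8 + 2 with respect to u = u^2/16 + 2*u + C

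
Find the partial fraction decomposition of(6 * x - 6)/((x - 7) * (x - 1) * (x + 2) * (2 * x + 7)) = 8/(21*(2*x + 7)) - 2/(9*(x + 2)) + 2/(63*(x - 7))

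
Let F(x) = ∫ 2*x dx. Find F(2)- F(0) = 4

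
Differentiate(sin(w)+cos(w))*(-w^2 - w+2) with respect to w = w^2*sin(w) - w^2*cos(w) - w*sin(w) - 3*w*cos(w) - 3*sin(w) + cos(w)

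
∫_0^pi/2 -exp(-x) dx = -1 + exp(-pi/2)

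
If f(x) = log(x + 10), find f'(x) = 1/(x + 10)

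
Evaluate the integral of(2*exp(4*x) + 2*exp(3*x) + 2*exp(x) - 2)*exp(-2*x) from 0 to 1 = -1 + (-exp(-1) + 1 + E)^2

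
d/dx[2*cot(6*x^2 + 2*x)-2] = -4*(6*x + 1)/sin(2*x*(3*x + 1))^2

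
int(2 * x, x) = x^2 + C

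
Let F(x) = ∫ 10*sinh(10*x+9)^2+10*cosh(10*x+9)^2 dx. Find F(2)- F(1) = -sinh(38)/2 + sinh(58)/2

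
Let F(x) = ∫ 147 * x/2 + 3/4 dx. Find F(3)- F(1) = 591/2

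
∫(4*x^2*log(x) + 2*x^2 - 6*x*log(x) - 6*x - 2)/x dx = 2*(x^2 - 3*x - 1)*log(x) + C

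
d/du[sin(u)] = cos(u)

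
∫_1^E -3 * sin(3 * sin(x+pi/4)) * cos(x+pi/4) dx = cos(3*sin(pi/4 + E)) - cos(3*sin(pi/4 + 1))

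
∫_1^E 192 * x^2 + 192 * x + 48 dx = -216 + (2 + 4*E)^3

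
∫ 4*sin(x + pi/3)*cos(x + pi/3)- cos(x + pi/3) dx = -sin(x + pi/3) + sin(2*x + pi/6) + C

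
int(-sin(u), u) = cos(u) + C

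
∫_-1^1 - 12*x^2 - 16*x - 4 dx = -16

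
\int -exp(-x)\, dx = exp(-x) + C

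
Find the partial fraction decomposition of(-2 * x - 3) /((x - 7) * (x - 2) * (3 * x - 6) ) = 17/(75*(x - 2)) + 7/(15*(x - 2)^2) - 17/(75*(x - 7))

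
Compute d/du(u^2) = 2*u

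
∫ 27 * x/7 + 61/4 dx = 27*x^2/14 + 61*x/4 + C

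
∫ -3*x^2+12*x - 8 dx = -x^3 + 6*x^2 - 8*x + C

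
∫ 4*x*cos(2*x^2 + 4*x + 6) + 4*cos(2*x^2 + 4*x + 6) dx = sin(2*(x + 1)^2 + 4) + C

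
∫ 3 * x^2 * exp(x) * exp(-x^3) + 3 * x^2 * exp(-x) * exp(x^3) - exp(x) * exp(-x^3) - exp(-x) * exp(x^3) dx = -exp(-x^3 + x) + exp(x^3 - x) + C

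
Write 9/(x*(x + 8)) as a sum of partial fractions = -9/(8*(x + 8)) + 9/(8*x)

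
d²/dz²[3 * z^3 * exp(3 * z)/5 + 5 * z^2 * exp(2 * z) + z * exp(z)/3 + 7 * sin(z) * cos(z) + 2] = 27*z^3*exp(3*z)/5 + 54*z^2*exp(3*z)/5 + 20*z^2*exp(2*z) + 18*z*exp(3*z)/5 + 40*z*exp(2*z) + z*exp(z)/3 + 10*exp(2*z) + 2*exp(z)/3 - 14*sin(2*z)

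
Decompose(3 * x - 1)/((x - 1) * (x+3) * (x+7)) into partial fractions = -11/(16*(x + 7)) + 5/(8*(x + 3)) + 1/(16*(x - 1))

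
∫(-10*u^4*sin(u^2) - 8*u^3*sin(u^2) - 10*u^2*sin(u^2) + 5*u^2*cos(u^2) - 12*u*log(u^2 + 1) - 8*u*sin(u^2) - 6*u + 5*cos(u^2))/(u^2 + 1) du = (5*u + 4)*cos(u^2) - 3*log(u^2 + 1)^2 - 3*log(u^2 + 1) + C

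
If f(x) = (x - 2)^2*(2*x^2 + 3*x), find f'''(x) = 48*x - 30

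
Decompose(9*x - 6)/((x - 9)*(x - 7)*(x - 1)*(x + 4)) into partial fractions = 42/(715*(x + 4)) + 1/(80*(x - 1)) - 19/(44*(x - 7)) + 75/(208*(x - 9))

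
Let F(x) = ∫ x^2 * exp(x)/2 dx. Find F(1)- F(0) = -1 + E/2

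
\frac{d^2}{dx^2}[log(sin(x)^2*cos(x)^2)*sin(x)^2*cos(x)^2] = -5*(1 - cos(4*x))/2 + 2*log((1 - cos(4*x))/8)*sin(x)^4 - 12*log((1 - cos(4*x))/8)*sin(x)^2*cos(x)^2 + 2*log((1 - cos(4*x))/8)*cos(x)^4 + 6*sin(x)^4 + 6*cos(x)^4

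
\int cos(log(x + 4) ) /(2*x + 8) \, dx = sin(log(x + 4))/2 + C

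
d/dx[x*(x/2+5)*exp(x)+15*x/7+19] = x^2*exp(x)/2 + 6*x*exp(x) + 5*exp(x) + 15/7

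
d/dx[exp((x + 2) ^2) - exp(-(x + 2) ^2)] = (2*x*exp(2*x^2 + 8*x + 8) + 2*x + 4*exp(2*x^2 + 8*x + 8) + 4)*exp(-x^2 - 4*x - 4)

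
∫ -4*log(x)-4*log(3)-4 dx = -4*x*log(3*x) + C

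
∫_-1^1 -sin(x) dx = 0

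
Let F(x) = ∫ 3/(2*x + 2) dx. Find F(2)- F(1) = -log(8)/2 + log(27)/2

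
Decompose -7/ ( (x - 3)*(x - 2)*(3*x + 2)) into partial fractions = -63/(88*(3*x + 2)) + 7/(8*(x - 2)) - 7/(11*(x - 3))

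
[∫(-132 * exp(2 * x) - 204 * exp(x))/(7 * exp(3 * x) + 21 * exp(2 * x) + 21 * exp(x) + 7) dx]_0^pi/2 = -24*exp(pi/2)/(1 + exp(pi/2)) + (-3 + 6*exp(pi/2)/(1 + exp(pi/2)))^2/7 + 12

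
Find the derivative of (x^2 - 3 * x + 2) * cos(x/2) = -x^2*sin(x/2)/2 + 3*x*sin(x/2)/2 + 2*x*cos(x/2) - sin(x/2) - 3*cos(x/2)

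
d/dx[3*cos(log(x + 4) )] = -3*sin(log(x + 4))/(x + 4)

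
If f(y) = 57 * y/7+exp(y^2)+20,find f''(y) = 4*y^2*exp(y^2) + 2*exp(y^2)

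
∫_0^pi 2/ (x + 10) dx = -2*log(5) + 2*log(pi/2 + 5)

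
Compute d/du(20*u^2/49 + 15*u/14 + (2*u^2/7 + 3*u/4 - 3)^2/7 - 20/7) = 16*u^3/343 + 9*u^2/49 + 191*u/392 + 3/7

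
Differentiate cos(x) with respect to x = -sin(x)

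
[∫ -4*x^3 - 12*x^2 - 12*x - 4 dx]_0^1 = -15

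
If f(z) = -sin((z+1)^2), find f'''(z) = 8*z^3*cos(z^2 + 2*z + 1) + 24*z^2*cos(z^2 + 2*z + 1) + 12*z*sin(z^2 + 2*z + 1) + 24*z*cos(z^2 + 2*z + 1) + 12*sin(z^2 + 2*z + 1) + 8*cos(z^2 + 2*z + 1)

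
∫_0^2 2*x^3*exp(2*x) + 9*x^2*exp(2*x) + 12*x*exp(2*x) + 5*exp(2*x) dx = -1 + 27*exp(4)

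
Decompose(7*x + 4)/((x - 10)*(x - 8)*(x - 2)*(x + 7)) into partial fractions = 1/(51*(x + 7)) + 1/(24*(x - 2)) - 1/(3*(x - 8)) + 37/(136*(x - 10))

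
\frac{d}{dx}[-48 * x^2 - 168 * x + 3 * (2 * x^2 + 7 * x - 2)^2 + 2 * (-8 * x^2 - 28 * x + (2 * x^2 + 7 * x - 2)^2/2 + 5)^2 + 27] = 64*x^7 + 784*x^6 + 2952*x^5 + 1820*x^4 - 7886*x^3 - 4872*x^2 + 7906*x - 1428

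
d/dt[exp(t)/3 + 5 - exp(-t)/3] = (exp(2*t) + 1)*exp(-t)/3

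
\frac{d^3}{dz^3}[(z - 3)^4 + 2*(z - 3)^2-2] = 24*z - 72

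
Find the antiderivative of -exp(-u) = exp(-u) + C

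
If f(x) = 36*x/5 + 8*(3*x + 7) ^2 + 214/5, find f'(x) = 144*x + 1716/5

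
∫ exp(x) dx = exp(x) + C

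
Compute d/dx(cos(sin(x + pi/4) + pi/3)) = -sin(sin(x + pi/4) + pi/3)*cos(x + pi/4)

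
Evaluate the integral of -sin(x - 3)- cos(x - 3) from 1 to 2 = -sin(2) - cos(2) + cos(1) + sin(1)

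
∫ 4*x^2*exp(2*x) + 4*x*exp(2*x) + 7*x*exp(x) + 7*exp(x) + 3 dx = x*(2*x*exp(2*x) + 7*exp(x) + 3) + C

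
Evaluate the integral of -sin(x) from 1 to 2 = -cos(1) + cos(2)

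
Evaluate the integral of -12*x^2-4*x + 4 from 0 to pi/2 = -pi^3/2 - pi^2/2 + 2*pi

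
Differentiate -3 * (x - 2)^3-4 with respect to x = -9*x^2 + 36*x - 36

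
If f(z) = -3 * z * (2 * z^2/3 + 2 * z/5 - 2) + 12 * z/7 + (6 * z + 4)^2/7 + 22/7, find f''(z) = 276/35 - 12*z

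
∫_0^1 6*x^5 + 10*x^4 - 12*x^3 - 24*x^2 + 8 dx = 0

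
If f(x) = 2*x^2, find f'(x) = 4*x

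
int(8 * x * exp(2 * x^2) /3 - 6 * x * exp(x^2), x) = (2*exp(x^2) - 9)*exp(x^2)/3 + C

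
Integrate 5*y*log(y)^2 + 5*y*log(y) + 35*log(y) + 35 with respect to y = 5*y*(y*log(y) + 14)*log(y)/2 + C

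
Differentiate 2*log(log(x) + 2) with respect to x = 2/(x*log(x) + 2*x)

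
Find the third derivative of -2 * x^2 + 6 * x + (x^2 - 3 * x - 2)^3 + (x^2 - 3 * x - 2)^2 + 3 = 120*x^3 - 540*x^2 + 528*x + 18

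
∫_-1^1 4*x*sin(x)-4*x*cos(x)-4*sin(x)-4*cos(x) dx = -8*cos(1)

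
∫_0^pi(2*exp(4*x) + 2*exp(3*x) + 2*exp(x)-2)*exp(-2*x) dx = -1 + (-exp(-pi) + 1 + exp(pi))^2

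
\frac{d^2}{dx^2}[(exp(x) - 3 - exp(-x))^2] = (4*exp(4*x) - 6*exp(3*x) + 6*exp(x) + 4)*exp(-2*x)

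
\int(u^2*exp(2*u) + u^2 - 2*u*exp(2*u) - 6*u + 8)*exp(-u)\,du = 2*(u - 2)^2*sinh(u) + C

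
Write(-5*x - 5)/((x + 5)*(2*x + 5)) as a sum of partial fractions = 3/(2*x + 5) - 4/(x + 5)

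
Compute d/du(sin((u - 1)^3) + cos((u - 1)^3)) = -3*u^2*sin(u^3 - 3*u^2 + 3*u - 1) + 3*u^2*cos(u^3 - 3*u^2 + 3*u - 1) + 6*u*sin(u^3 - 3*u^2 + 3*u - 1) - 6*u*cos(u^3 - 3*u^2 + 3*u - 1) - 3*sin(u^3 - 3*u^2 + 3*u - 1) + 3*cos(u^3 - 3*u^2 + 3*u - 1)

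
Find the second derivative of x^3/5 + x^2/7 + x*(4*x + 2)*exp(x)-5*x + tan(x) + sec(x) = 4*x^2*exp(x) + 18*x*exp(x) + 6*x/5 + 12*exp(x) + 2*tan(x)^3 + 2*tan(x)^2*sec(x) + 2*tan(x) + sec(x) + 2/7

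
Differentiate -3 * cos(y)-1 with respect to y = 3*sin(y)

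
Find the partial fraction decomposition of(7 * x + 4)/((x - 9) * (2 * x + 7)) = 41/(25*(2*x + 7)) + 67/(25*(x - 9))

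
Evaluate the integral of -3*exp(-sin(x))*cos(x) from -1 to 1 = -3*exp(sin(1)) + 3*exp(-sin(1))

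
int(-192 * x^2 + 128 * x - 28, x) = -64*x^3 + 64*x^2 - 28*x + C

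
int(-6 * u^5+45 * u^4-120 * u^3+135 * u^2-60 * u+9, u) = -u^6 + 9*u^5 - 30*u^4 + 45*u^3 - 30*u^2 + 9*u + C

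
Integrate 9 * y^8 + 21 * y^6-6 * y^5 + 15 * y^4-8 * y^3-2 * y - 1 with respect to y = y^9 + 3*y^7 - y^6 + 3*y^5 - 2*y^4 - y^2 - y + C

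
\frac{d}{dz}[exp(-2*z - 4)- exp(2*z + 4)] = (-2*exp(4*z + 8) - 2)*exp(-2*z - 4)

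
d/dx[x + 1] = 1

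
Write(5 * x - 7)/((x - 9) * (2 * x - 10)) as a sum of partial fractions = -9/(4*(x - 5)) + 19/(4*(x - 9))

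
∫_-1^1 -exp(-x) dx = -E + exp(-1)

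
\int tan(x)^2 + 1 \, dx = tan(x) + C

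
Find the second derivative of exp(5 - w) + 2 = exp(5 - w)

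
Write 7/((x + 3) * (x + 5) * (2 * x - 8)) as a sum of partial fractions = 7/(36*(x + 5)) - 1/(4*(x + 3)) + 1/(18*(x - 4))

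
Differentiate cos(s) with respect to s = -sin(s)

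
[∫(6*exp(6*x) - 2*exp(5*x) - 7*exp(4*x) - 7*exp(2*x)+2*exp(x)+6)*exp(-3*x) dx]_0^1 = -(E - exp(-1))^2 - E + exp(-1) + 2*(E - exp(-1))^3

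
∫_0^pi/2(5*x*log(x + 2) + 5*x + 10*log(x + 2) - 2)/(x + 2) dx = 2*log(2) + (-2 + 5*pi/2)*log(pi/2 + 2)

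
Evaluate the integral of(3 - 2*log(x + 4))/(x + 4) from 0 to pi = -3*log(4) - log(pi + 4)^2 + log(4)^2 + 3*log(pi + 4)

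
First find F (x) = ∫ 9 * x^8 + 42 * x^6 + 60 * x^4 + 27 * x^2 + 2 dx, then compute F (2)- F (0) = 1740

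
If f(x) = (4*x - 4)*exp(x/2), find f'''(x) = x*exp(x/2)/2 + 5*exp(x/2)/2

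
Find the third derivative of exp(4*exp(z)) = 4*exp(z + 4*exp(z)) + 48*exp(2*z + 4*exp(z)) + 64*exp(3*z + 4*exp(z))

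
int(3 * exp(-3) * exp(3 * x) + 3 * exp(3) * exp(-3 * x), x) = 2*sinh(3*x - 3) + C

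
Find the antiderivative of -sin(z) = cos(z) + C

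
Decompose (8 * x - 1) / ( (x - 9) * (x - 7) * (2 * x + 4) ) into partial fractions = -17/(198*(x + 2)) - 55/(36*(x - 7)) + 71/(44*(x - 9))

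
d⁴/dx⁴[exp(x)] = exp(x)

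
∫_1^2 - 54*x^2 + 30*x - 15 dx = -96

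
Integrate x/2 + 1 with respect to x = x^2/4 + x + C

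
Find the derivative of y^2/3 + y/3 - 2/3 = 2*y/3 + 1/3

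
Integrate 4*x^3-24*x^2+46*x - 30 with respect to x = x^4 - 8*x^3 + 23*x^2 - 30*x + C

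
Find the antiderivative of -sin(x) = cos(x) + C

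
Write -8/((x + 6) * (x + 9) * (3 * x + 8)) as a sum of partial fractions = -36/(95*(3*x + 8)) - 8/(57*(x + 9)) + 4/(15*(x + 6))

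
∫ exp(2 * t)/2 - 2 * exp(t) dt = (exp(t) - 4)^2/4 + C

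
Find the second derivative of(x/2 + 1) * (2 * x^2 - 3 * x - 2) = 6*x + 1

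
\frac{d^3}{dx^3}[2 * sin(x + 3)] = -2*cos(x + 3)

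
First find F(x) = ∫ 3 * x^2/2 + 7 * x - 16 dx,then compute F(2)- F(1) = -2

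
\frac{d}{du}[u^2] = 2*u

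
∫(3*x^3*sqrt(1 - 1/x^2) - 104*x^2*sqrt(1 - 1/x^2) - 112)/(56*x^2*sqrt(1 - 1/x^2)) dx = 3*x^2/112 - 13*x/7 + 2*acsc(x) + C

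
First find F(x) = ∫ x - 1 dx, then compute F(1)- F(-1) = -2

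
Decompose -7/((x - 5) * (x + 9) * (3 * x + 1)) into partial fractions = 63/(416*(3*x + 1)) - 1/(52*(x + 9)) - 1/(32*(x - 5))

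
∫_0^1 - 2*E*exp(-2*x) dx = -E + exp(-1)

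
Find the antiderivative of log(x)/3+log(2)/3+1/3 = x*log(2*x)/3 + C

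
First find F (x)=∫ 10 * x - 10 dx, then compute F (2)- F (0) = 0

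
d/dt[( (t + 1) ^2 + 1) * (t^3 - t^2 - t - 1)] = 5*t^4 + 4*t^3 - 3*t^2 - 10*t - 4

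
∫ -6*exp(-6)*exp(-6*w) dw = exp(-6*w - 6) + C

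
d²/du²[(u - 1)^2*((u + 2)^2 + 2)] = 12*u^2 + 12*u - 2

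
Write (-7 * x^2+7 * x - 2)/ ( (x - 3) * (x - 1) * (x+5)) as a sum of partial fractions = -53/(12*(x + 5)) + 1/(6*(x - 1)) - 11/(4*(x - 3))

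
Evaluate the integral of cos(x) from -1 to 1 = 2*sin(1)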